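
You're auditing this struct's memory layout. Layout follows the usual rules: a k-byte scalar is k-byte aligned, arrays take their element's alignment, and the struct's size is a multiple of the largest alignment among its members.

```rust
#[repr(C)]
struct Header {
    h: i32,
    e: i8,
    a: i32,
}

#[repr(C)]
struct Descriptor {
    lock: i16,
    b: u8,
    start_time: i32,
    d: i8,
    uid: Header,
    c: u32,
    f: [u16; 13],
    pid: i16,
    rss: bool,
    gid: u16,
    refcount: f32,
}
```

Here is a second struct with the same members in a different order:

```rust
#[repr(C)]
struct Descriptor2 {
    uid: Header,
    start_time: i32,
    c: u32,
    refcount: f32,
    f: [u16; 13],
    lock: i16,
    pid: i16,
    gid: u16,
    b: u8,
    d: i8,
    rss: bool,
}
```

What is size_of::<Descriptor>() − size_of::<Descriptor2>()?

Header: @0: h [4B, align 4] → 4; @4: e [1B, align 1] → 5; +3 pad (align 4); @8: a [4B, align 4] → 12; size 12, align 4
@0: lock [2B, align 2] → 2
@2: b [1B, align 1] → 3
+1 pad (align 4)
@4: start_time [4B, align 4] → 8
@8: d [1B, align 1] → 9
+3 pad (align 4)
@12: uid [12B, align 4] → 24
@24: c [4B, align 4] → 28
@28: f [26B, align 2] → 54
@54: pid [2B, align 2] → 56
@56: rss [1B, align 1] → 57
+1 pad (align 2)
@58: gid [2B, align 2] → 60
@60: refcount [4B, align 4] → 64
size 64, align 4
— Descriptor2 —
@0: uid [12B, align 4] → 12
@12: start_time [4B, align 4] → 16
@16: c [4B, align 4] → 20
@20: refcount [4B, align 4] → 24
@24: f [26B, align 2] → 50
@50: lock [2B, align 2] → 52
@52: pid [2B, align 2] → 54
@54: gid [2B, align 2] → 56
@56: b [1B, align 1] → 57
@57: d [1B, align 1] → 58
@58: rss [1B, align 1] → 59
+1 tail pad (align 4)
size 60, align 4
64 − 60 = 4

4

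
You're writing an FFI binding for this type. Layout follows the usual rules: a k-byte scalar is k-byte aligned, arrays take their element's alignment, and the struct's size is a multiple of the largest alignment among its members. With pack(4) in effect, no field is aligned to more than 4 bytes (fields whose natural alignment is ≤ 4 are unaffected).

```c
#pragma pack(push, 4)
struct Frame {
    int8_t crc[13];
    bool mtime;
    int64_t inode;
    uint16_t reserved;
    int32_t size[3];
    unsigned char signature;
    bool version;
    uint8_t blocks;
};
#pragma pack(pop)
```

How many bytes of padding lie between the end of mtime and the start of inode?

crc at 0 (size 13, align 1) → ends 13
mtime at 13 (size 1, align 1) → ends 14
pad 2 to align 4 for inode
inode at 16 (size 8, align 4) → ends 24

2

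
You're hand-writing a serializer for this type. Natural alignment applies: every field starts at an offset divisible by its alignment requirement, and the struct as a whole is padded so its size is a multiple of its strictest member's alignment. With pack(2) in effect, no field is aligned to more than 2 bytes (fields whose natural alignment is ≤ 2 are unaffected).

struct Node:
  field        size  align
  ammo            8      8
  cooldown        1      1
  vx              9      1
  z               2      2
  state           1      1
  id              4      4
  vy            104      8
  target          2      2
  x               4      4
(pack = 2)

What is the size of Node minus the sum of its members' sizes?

1

0..8  ammo  (8B, 2-aligned)
8..9  cooldown  (1B, 1-aligned)
9..18  vx  (9B, 1-aligned)
18..20  z  (2B, 2-aligned)
20..21  state  (1B, 1-aligned)
21..22  -- padding (1B)
22..26  id  (4B, 2-aligned)
26..130  vy  (104B, 2-aligned)
130..132  target  (2B, 2-aligned)
132..136  x  (4B, 2-aligned)
sizeof = 136, alignof = 2
data bytes 135, size 136 → padding 1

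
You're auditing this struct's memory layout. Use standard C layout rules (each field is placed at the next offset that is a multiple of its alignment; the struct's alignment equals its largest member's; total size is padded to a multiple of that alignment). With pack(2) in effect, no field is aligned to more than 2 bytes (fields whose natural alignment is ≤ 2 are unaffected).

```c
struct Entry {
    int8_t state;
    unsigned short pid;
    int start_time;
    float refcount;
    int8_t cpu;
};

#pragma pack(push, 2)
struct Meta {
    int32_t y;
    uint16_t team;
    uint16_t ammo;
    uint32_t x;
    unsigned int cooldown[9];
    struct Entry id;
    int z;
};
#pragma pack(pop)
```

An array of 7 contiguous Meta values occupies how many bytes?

476

Entry: state at 0 (size 1, align 1) → ends 1; pad 1 to align 2 for pid; pid at 2 (size 2, align 2) → ends 4; start_time at 4 (size 4, align 4) → ends 8; refcount at 8 (size 4, align 4) → ends 12; cpu at 12 (size 1, align 1) → ends 13; tail pad 3 to reach multiple of 4; total 16 bytes, alignment 4
y at 0 (size 4, align 2) → ends 4
team at 4 (size 2, align 2) → ends 6
ammo at 6 (size 2, align 2) → ends 8
x at 8 (size 4, align 2) → ends 12
cooldown at 12 (size 36, align 2) → ends 48
id at 48 (size 16, align 2) → ends 64
z at 64 (size 4, align 2) → ends 68
total 68 bytes, alignment 2
array of 7: 7 × 68 = 476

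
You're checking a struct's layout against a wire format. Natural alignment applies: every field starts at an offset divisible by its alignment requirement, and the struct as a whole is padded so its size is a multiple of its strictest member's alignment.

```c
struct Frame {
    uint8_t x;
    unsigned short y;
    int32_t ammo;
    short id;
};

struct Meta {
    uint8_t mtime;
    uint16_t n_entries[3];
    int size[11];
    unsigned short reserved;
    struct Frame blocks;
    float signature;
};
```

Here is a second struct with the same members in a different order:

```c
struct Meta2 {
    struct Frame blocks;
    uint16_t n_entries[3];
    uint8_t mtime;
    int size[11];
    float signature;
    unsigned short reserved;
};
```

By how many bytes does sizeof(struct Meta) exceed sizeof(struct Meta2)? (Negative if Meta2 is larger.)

Frame: @0: x [1B, align 1] → 1; +1 pad (align 2); @2: y [2B, align 2] → 4; @4: ammo [4B, align 4] → 8; @8: id [2B, align 2] → 10; +2 tail pad (align 4); size 12, align 4
@0: mtime [1B, align 1] → 1
+1 pad (align 2)
@2: n_entries [6B, align 2] → 8
@8: size [44B, align 4] → 52
@52: reserved [2B, align 2] → 54
+2 pad (align 4)
@56: blocks [12B, align 4] → 68
@68: signature [4B, align 4] → 72
size 72, align 4
— Meta2 —
@0: blocks [12B, align 4] → 12
@12: n_entries [6B, align 2] → 18
@18: mtime [1B, align 1] → 19
+1 pad (align 4)
@20: size [44B, align 4] → 64
@64: signature [4B, align 4] → 68
@68: reserved [2B, align 2] → 70
+2 tail pad (align 4)
size 72, align 4
72 − 72 = 0

0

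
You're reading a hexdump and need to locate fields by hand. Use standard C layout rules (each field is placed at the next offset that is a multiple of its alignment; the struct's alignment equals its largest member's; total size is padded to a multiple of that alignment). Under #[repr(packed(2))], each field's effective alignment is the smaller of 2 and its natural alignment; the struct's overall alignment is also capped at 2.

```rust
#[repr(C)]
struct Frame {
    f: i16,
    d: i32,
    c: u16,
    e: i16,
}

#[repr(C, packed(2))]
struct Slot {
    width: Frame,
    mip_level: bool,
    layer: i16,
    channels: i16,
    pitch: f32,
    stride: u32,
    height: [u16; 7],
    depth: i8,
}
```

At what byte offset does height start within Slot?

26

Frame: @0: f [2B, align 2] → 2; +2 pad (align 4); @4: d [4B, align 4] → 8; @8: c [2B, align 2] → 10; @10: e [2B, align 2] → 12; size 12, align 4
@0: width [12B, align 2] → 12
@12: mip_level [1B, align 1] → 13
+1 pad (align 2)
@14: layer [2B, align 2] → 16
@16: channels [2B, align 2] → 18
@18: pitch [4B, align 2] → 22
@22: stride [4B, align 2] → 26
@26: height [14B, align 2] → 40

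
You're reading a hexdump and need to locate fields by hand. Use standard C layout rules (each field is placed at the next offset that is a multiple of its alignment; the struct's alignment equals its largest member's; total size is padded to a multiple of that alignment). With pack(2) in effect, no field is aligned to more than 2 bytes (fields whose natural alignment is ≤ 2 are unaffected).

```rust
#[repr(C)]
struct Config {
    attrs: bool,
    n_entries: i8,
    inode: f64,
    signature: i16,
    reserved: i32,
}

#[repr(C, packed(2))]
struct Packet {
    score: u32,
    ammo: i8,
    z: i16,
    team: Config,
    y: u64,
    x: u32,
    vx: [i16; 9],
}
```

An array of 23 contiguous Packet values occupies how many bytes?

Config: 0..1  attrs  (1B, 1-aligned); 1..2  n_entries  (1B, 1-aligned); 2..8  -- padding (6B); 8..16  inode  (8B, 8-aligned); 16..18  signature  (2B, 2-aligned); 18..20  -- padding (2B); 20..24  reserved  (4B, 4-aligned); sizeof = 24, alignof = 8
0..4  score  (4B, 2-aligned)
4..5  ammo  (1B, 1-aligned)
5..6  -- padding (1B)
6..8  z  (2B, 2-aligned)
8..32  team  (24B, 2-aligned)
32..40  y  (8B, 2-aligned)
40..44  x  (4B, 2-aligned)
44..62  vx  (18B, 2-aligned)
sizeof = 62, alignof = 2
array of 23: 23 × 62 = 1426

1426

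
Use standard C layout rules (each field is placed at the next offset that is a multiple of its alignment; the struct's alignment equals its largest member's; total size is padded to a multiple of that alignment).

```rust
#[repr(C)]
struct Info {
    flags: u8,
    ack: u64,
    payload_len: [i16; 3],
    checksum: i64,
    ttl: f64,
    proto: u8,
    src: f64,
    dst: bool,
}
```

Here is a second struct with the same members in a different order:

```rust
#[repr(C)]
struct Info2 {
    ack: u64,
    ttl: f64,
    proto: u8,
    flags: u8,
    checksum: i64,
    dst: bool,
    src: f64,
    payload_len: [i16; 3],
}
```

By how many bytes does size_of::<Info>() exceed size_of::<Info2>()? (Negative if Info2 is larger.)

@0: flags [1B, align 1] → 1
+7 pad (align 8)
@8: ack [8B, align 8] → 16
@16: payload_len [6B, align 2] → 22
+2 pad (align 8)
@24: checksum [8B, align 8] → 32
@32: ttl [8B, align 8] → 40
@40: proto [1B, align 1] → 41
+7 pad (align 8)
@48: src [8B, align 8] → 56
@56: dst [1B, align 1] → 57
+7 tail pad (align 8)
size 64, align 8
— Info2 —
@0: ack [8B, align 8] → 8
@8: ttl [8B, align 8] → 16
@16: proto [1B, align 1] → 17
@17: flags [1B, align 1] → 18
+6 pad (align 8)
@24: checksum [8B, align 8] → 32
@32: dst [1B, align 1] → 33
+7 pad (align 8)
@40: src [8B, align 8] → 48
@48: payload_len [6B, align 2] → 54
+2 tail pad (align 8)
size 56, align 8
64 − 56 = 8

8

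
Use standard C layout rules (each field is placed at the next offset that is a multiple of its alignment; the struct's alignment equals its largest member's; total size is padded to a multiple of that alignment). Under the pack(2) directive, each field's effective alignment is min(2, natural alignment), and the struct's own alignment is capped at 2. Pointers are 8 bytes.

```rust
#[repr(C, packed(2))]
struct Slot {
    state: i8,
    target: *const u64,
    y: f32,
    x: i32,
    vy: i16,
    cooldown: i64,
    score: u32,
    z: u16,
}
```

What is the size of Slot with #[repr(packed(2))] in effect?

state at 0 (size 1, align 1) → ends 1
pad 1 to align 2 for target
target at 2 (size 8, align 2) → ends 10
y at 10 (size 4, align 2) → ends 14
x at 14 (size 4, align 2) → ends 18
vy at 18 (size 2, align 2) → ends 20
cooldown at 20 (size 8, align 2) → ends 28
score at 28 (size 4, align 2) → ends 32
z at 32 (size 2, align 2) → ends 34
total 34 bytes, alignment 2

34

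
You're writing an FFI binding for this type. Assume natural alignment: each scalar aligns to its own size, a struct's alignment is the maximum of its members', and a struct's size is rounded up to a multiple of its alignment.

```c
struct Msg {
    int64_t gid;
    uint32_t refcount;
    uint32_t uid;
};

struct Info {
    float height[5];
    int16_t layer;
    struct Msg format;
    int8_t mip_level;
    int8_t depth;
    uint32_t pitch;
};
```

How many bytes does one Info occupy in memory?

48 bytes

Msg: gid at 0 (size 8, align 8) → ends 8; refcount at 8 (size 4, align 4) → ends 12; uid at 12 (size 4, align 4) → ends 16; total 16 bytes, alignment 8
height at 0 (size 20, align 4) → ends 20
layer at 20 (size 2, align 2) → ends 22
pad 2 to align 8 for format
format at 24 (size 16, align 8) → ends 40
mip_level at 40 (size 1, align 1) → ends 41
depth at 41 (size 1, align 1) → ends 42
pad 2 to align 4 for pitch
pitch at 44 (size 4, align 4) → ends 48
total 48 bytes, alignment 8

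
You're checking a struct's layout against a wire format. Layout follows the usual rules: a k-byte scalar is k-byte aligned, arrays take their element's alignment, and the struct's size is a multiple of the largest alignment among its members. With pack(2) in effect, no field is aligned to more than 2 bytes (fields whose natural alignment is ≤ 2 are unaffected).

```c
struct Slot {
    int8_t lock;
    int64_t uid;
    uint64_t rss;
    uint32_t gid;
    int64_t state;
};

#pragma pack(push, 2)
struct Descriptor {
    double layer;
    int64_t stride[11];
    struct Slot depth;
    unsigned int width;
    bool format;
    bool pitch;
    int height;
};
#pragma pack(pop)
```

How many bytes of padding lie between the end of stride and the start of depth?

Slot: 0..1  lock  (1B, 1-aligned); 1..8  -- padding (7B); 8..16  uid  (8B, 8-aligned); 16..24  rss  (8B, 8-aligned); 24..28  gid  (4B, 4-aligned); 28..32  -- padding (4B); 32..40  state  (8B, 8-aligned); sizeof = 40, alignof = 8
0..8  layer  (8B, 2-aligned)
8..96  stride  (88B, 2-aligned)
96..136  depth  (40B, 2-aligned)

0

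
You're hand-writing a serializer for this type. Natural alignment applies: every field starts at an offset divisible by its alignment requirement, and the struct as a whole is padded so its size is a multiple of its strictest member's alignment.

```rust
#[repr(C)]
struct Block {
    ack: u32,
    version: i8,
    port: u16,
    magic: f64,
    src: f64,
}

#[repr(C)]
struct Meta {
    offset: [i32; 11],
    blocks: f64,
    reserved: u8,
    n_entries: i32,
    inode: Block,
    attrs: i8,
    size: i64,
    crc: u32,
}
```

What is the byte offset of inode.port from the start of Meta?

70

Block: ack at 0 (size 4, align 4) → ends 4; version at 4 (size 1, align 1) → ends 5; pad 1 to align 2 for port; port at 6 (size 2, align 2) → ends 8; magic at 8 (size 8, align 8) → ends 16; src at 16 (size 8, align 8) → ends 24; total 24 bytes, alignment 8
offset at 0 (size 44, align 4) → ends 44
pad 4 to align 8 for blocks
blocks at 48 (size 8, align 8) → ends 56
reserved at 56 (size 1, align 1) → ends 57
pad 3 to align 4 for n_entries
n_entries at 60 (size 4, align 4) → ends 64
inode at 64 (size 24, align 8) → ends 88
within Block: port at 6
64 + 6 = 70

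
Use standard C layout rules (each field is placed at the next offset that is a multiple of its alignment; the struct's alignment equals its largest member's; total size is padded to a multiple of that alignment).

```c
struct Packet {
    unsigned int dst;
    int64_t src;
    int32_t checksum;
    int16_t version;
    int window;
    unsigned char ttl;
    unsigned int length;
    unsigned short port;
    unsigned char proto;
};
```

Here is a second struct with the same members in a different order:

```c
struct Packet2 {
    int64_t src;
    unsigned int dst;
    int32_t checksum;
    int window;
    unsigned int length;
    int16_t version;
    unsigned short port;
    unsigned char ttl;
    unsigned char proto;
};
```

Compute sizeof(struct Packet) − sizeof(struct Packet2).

0..4  dst  (4B, 4-aligned)
4..8  -- padding (4B)
8..16  src  (8B, 8-aligned)
16..20  checksum  (4B, 4-aligned)
20..22  version  (2B, 2-aligned)
22..24  -- padding (2B)
24..28  window  (4B, 4-aligned)
28..29  ttl  (1B, 1-aligned)
29..32  -- padding (3B)
32..36  length  (4B, 4-aligned)
36..38  port  (2B, 2-aligned)
38..39  proto  (1B, 1-aligned)
39..40  -- tail padding (1B)
sizeof = 40, alignof = 8
— Packet2 —
0..8  src  (8B, 8-aligned)
8..12  dst  (4B, 4-aligned)
12..16  checksum  (4B, 4-aligned)
16..20  window  (4B, 4-aligned)
20..24  length  (4B, 4-aligned)
24..26  version  (2B, 2-aligned)
26..28  port  (2B, 2-aligned)
28..29  ttl  (1B, 1-aligned)
29..30  proto  (1B, 1-aligned)
30..32  -- tail padding (2B)
sizeof = 32, alignof = 8
40 − 32 = 8

8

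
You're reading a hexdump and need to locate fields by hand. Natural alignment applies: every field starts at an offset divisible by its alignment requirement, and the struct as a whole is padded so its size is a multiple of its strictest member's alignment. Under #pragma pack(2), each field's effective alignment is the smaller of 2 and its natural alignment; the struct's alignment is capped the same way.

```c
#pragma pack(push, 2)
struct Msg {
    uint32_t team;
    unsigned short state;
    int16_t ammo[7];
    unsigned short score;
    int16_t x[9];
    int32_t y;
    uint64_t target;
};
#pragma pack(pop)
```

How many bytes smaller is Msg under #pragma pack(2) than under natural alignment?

natural layout:
  team at 0 (size 4, align 4) → ends 4
  state at 4 (size 2, align 2) → ends 6
  ammo at 6 (size 14, align 2) → ends 20
  score at 20 (size 2, align 2) → ends 22
  x at 22 (size 18, align 2) → ends 40
  y at 40 (size 4, align 4) → ends 44
  pad 4 to align 8 for target
  target at 48 (size 8, align 8) → ends 56
  total 56 bytes, alignment 8
packed(2) layout:
  team at 0 (size 4, align 2) → ends 4
  state at 4 (size 2, align 2) → ends 6
  ammo at 6 (size 14, align 2) → ends 20
  score at 20 (size 2, align 2) → ends 22
  x at 22 (size 18, align 2) → ends 40
  y at 40 (size 4, align 2) → ends 44
  target at 44 (size 8, align 2) → ends 52
  total 52 bytes, alignment 2
56 − 52 = 4

4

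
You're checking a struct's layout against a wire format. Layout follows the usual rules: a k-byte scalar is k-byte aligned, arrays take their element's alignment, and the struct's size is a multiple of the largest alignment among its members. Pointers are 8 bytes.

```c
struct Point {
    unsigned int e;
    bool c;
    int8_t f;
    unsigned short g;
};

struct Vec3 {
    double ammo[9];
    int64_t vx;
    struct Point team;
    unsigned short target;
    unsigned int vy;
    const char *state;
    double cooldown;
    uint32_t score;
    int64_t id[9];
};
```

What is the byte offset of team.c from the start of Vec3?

Point: 0..4  e  (4B, 4-aligned); 4..5  c  (1B, 1-aligned); 5..6  f  (1B, 1-aligned); 6..8  g  (2B, 2-aligned); sizeof = 8, alignof = 4
0..72  ammo  (72B, 8-aligned)
72..80  vx  (8B, 8-aligned)
80..88  team  (8B, 4-aligned)
within Point: c at 4
80 + 4 = 84

84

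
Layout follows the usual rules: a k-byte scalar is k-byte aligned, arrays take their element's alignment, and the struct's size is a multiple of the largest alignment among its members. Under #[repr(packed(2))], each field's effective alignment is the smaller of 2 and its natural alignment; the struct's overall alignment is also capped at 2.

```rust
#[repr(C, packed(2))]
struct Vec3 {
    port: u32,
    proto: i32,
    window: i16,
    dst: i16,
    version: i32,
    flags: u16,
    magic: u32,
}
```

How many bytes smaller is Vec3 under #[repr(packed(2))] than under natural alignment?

natural layout:
  port at 0 (size 4, align 4) → ends 4
  proto at 4 (size 4, align 4) → ends 8
  window at 8 (size 2, align 2) → ends 10
  dst at 10 (size 2, align 2) → ends 12
  version at 12 (size 4, align 4) → ends 16
  flags at 16 (size 2, align 2) → ends 18
  pad 2 to align 4 for magic
  magic at 20 (size 4, align 4) → ends 24
  total 24 bytes, alignment 4
packed(2) layout:
  port at 0 (size 4, align 2) → ends 4
  proto at 4 (size 4, align 2) → ends 8
  window at 8 (size 2, align 2) → ends 10
  dst at 10 (size 2, align 2) → ends 12
  version at 12 (size 4, align 2) → ends 16
  flags at 16 (size 2, align 2) → ends 18
  magic at 18 (size 4, align 2) → ends 22
  total 22 bytes, alignment 2
24 − 22 = 2

2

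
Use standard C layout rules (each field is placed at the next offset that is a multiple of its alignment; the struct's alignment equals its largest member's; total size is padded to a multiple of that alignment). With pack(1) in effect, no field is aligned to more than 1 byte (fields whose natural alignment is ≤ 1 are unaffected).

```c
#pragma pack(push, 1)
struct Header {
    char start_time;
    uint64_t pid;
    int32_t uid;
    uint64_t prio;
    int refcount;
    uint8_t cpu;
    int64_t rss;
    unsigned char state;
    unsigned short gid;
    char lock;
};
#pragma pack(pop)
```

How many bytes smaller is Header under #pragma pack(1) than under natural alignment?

natural layout:
  start_time at 0 (size 1, align 1) → ends 1
  pad 7 to align 8 for pid
  pid at 8 (size 8, align 8) → ends 16
  uid at 16 (size 4, align 4) → ends 20
  pad 4 to align 8 for prio
  prio at 24 (size 8, align 8) → ends 32
  refcount at 32 (size 4, align 4) → ends 36
  cpu at 36 (size 1, align 1) → ends 37
  pad 3 to align 8 for rss
  rss at 40 (size 8, align 8) → ends 48
  state at 48 (size 1, align 1) → ends 49
  pad 1 to align 2 for gid
  gid at 50 (size 2, align 2) → ends 52
  lock at 52 (size 1, align 1) → ends 53
  tail pad 3 to reach multiple of 8
  total 56 bytes, alignment 8
packed(1) layout:
  start_time at 0 (size 1, align 1) → ends 1
  pid at 1 (size 8, align 1) → ends 9
  uid at 9 (size 4, align 1) → ends 13
  prio at 13 (size 8, align 1) → ends 21
  refcount at 21 (size 4, align 1) → ends 25
  cpu at 25 (size 1, align 1) → ends 26
  rss at 26 (size 8, align 1) → ends 34
  state at 34 (size 1, align 1) → ends 35
  gid at 35 (size 2, align 1) → ends 37
  lock at 37 (size 1, align 1) → ends 38
  total 38 bytes, alignment 1
56 − 38 = 18

18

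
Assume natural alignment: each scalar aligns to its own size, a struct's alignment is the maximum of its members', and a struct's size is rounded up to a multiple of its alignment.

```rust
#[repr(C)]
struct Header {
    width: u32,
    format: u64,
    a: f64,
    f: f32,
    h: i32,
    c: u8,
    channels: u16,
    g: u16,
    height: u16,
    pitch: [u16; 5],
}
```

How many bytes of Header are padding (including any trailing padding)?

width at 0 (size 4, align 4) → ends 4
pad 4 to align 8 for format
format at 8 (size 8, align 8) → ends 16
a at 16 (size 8, align 8) → ends 24
f at 24 (size 4, align 4) → ends 28
h at 28 (size 4, align 4) → ends 32
c at 32 (size 1, align 1) → ends 33
pad 1 to align 2 for channels
channels at 34 (size 2, align 2) → ends 36
g at 36 (size 2, align 2) → ends 38
height at 38 (size 2, align 2) → ends 40
pitch at 40 (size 10, align 2) → ends 50
tail pad 6 to reach multiple of 8
total 56 bytes, alignment 8
data bytes 45, size 56 → padding 11

11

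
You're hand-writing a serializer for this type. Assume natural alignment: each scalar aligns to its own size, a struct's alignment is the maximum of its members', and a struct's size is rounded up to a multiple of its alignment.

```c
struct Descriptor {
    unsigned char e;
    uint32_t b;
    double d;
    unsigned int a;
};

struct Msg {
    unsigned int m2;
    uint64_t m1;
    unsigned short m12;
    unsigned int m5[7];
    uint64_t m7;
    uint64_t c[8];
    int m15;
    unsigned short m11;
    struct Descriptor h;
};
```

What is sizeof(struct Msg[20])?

Descriptor: 0..1  e  (1B, 1-aligned); 1..4  -- padding (3B); 4..8  b  (4B, 4-aligned); 8..16  d  (8B, 8-aligned); 16..20  a  (4B, 4-aligned); 20..24  -- tail padding (4B); sizeof = 24, alignof = 8
0..4  m2  (4B, 4-aligned)
4..8  -- padding (4B)
8..16  m1  (8B, 8-aligned)
16..18  m12  (2B, 2-aligned)
18..20  -- padding (2B)
20..48  m5  (28B, 4-aligned)
48..56  m7  (8B, 8-aligned)
56..120  c  (64B, 8-aligned)
120..124  m15  (4B, 4-aligned)
124..126  m11  (2B, 2-aligned)
126..128  -- padding (2B)
128..152  h  (24B, 8-aligned)
sizeof = 152, alignof = 8
array of 20: 20 × 152 = 3040

3040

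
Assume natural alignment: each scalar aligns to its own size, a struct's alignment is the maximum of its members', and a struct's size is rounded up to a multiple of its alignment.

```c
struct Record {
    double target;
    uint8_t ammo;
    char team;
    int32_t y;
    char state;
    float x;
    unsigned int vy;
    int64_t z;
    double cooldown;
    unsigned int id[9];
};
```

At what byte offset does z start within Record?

target at 0 (size 8, align 8) → ends 8
ammo at 8 (size 1, align 1) → ends 9
team at 9 (size 1, align 1) → ends 10
pad 2 to align 4 for y
y at 12 (size 4, align 4) → ends 16
state at 16 (size 1, align 1) → ends 17
pad 3 to align 4 for x
x at 20 (size 4, align 4) → ends 24
vy at 24 (size 4, align 4) → ends 28
pad 4 to align 8 for z
z at 32 (size 8, align 8) → ends 40

32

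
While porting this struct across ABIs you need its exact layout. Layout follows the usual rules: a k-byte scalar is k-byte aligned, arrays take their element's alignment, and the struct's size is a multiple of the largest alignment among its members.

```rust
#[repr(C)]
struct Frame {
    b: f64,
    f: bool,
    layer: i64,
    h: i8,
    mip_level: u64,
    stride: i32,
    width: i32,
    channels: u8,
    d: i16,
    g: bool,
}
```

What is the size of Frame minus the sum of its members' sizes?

@0: b [8B, align 8] → 8
@8: f [1B, align 1] → 9
+7 pad (align 8)
@16: layer [8B, align 8] → 24
@24: h [1B, align 1] → 25
+7 pad (align 8)
@32: mip_level [8B, align 8] → 40
@40: stride [4B, align 4] → 44
@44: width [4B, align 4] → 48
@48: channels [1B, align 1] → 49
+1 pad (align 2)
@50: d [2B, align 2] → 52
@52: g [1B, align 1] → 53
+3 tail pad (align 8)
size 56, align 8
data bytes 38, size 56 → padding 18

18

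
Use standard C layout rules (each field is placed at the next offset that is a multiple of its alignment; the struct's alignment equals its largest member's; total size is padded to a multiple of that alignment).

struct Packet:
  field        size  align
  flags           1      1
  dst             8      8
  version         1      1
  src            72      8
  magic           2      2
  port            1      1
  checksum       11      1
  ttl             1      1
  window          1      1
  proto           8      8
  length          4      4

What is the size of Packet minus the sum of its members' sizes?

18

@0: flags [1B, align 1] → 1
+7 pad (align 8)
@8: dst [8B, align 8] → 16
@16: version [1B, align 1] → 17
+7 pad (align 8)
@24: src [72B, align 8] → 96
@96: magic [2B, align 2] → 98
@98: port [1B, align 1] → 99
@99: checksum [11B, align 1] → 110
@110: ttl [1B, align 1] → 111
@111: window [1B, align 1] → 112
@112: proto [8B, align 8] → 120
@120: length [4B, align 4] → 124
+4 tail pad (align 8)
size 128, align 8
data bytes 110, size 128 → padding 18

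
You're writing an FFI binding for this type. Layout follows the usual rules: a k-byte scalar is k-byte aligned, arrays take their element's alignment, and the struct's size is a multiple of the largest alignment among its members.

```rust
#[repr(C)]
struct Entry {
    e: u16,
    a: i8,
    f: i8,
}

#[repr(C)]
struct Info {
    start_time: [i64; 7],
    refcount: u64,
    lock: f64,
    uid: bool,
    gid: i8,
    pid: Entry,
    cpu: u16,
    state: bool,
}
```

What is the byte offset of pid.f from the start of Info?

77

Entry: @0: e [2B, align 2] → 2; @2: a [1B, align 1] → 3; @3: f [1B, align 1] → 4; size 4, align 2
@0: start_time [56B, align 8] → 56
@56: refcount [8B, align 8] → 64
@64: lock [8B, align 8] → 72
@72: uid [1B, align 1] → 73
@73: gid [1B, align 1] → 74
@74: pid [4B, align 2] → 78
within Entry: f at 3
74 + 3 = 77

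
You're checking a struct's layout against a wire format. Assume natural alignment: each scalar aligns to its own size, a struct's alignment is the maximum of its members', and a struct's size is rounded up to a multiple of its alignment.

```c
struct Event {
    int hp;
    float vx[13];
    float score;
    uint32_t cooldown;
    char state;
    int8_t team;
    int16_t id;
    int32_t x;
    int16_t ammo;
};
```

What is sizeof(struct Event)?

hp at 0 (size 4, align 4) → ends 4
vx at 4 (size 52, align 4) → ends 56
score at 56 (size 4, align 4) → ends 60
cooldown at 60 (size 4, align 4) → ends 64
state at 64 (size 1, align 1) → ends 65
team at 65 (size 1, align 1) → ends 66
id at 66 (size 2, align 2) → ends 68
x at 68 (size 4, align 4) → ends 72
ammo at 72 (size 2, align 2) → ends 74
tail pad 2 to reach multiple of 4
total 76 bytes, alignment 4

76 bytes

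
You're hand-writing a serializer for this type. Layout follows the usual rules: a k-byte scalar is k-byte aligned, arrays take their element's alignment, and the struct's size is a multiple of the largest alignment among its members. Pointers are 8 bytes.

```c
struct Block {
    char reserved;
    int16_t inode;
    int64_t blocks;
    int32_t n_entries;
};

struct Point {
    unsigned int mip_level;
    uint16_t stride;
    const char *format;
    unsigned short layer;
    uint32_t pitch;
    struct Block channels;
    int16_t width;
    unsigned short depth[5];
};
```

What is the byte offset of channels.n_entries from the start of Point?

40

Block: 0..1  reserved  (1B, 1-aligned); 1..2  -- padding (1B); 2..4  inode  (2B, 2-aligned); 4..8  -- padding (4B); 8..16  blocks  (8B, 8-aligned); 16..20  n_entries  (4B, 4-aligned); 20..24  -- tail padding (4B); sizeof = 24, alignof = 8
0..4  mip_level  (4B, 4-aligned)
4..6  stride  (2B, 2-aligned)
6..8  -- padding (2B)
8..16  format  (8B, 8-aligned)
16..18  layer  (2B, 2-aligned)
18..20  -- padding (2B)
20..24  pitch  (4B, 4-aligned)
24..48  channels  (24B, 8-aligned)
within Block: n_entries at 16
24 + 16 = 40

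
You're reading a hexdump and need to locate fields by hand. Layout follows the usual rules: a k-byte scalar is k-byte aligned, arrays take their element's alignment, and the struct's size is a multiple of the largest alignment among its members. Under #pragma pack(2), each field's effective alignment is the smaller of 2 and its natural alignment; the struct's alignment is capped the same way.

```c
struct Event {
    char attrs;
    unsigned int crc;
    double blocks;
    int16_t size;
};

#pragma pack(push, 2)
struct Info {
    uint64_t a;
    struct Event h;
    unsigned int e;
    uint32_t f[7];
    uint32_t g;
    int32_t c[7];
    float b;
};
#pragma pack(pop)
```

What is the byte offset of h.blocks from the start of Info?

Event: @0: attrs [1B, align 1] → 1; +3 pad (align 4); @4: crc [4B, align 4] → 8; @8: blocks [8B, align 8] → 16; @16: size [2B, align 2] → 18; +6 tail pad (align 8); size 24, align 8
@0: a [8B, align 2] → 8
@8: h [24B, align 2] → 32
within Event: blocks at 8
8 + 8 = 16

16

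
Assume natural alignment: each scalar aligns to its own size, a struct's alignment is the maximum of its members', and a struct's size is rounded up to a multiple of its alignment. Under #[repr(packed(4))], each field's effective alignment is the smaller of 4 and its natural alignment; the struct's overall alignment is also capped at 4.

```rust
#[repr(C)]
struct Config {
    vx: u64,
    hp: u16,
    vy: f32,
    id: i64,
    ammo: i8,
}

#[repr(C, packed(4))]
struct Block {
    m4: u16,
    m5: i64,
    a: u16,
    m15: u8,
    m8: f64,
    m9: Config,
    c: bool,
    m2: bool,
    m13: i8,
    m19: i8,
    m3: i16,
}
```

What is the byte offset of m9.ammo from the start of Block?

48

Config: @0: vx [8B, align 8] → 8; @8: hp [2B, align 2] → 10; +2 pad (align 4); @12: vy [4B, align 4] → 16; @16: id [8B, align 8] → 24; @24: ammo [1B, align 1] → 25; +7 tail pad (align 8); size 32, align 8
@0: m4 [2B, align 2] → 2
+2 pad (align 4)
@4: m5 [8B, align 4] → 12
@12: a [2B, align 2] → 14
@14: m15 [1B, align 1] → 15
+1 pad (align 4)
@16: m8 [8B, align 4] → 24
@24: m9 [32B, align 4] → 56
within Config: ammo at 24
24 + 24 = 48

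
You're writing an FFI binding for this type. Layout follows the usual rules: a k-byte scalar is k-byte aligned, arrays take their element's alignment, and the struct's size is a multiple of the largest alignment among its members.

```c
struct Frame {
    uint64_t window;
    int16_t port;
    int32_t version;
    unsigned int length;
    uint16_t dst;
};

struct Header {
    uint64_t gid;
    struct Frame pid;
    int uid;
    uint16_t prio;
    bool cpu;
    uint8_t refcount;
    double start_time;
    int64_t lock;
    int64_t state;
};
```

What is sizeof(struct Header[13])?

832

Frame: window at 0 (size 8, align 8) → ends 8; port at 8 (size 2, align 2) → ends 10; pad 2 to align 4 for version; version at 12 (size 4, align 4) → ends 16; length at 16 (size 4, align 4) → ends 20; dst at 20 (size 2, align 2) → ends 22; tail pad 2 to reach multiple of 8; total 24 bytes, alignment 8
gid at 0 (size 8, align 8) → ends 8
pid at 8 (size 24, align 8) → ends 32
uid at 32 (size 4, align 4) → ends 36
prio at 36 (size 2, align 2) → ends 38
cpu at 38 (size 1, align 1) → ends 39
refcount at 39 (size 1, align 1) → ends 40
start_time at 40 (size 8, align 8) → ends 48
lock at 48 (size 8, align 8) → ends 56
state at 56 (size 8, align 8) → ends 64
total 64 bytes, alignment 8
array of 13: 13 × 64 = 832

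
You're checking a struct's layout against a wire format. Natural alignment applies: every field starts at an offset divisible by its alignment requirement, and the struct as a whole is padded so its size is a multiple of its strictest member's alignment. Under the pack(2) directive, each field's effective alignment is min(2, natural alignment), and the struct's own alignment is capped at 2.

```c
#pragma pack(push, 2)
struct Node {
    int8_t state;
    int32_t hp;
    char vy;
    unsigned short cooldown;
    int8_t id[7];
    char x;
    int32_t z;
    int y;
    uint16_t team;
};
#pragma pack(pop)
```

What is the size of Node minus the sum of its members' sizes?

state at 0 (size 1, align 1) → ends 1
pad 1 to align 2 for hp
hp at 2 (size 4, align 2) → ends 6
vy at 6 (size 1, align 1) → ends 7
pad 1 to align 2 for cooldown
cooldown at 8 (size 2, align 2) → ends 10
id at 10 (size 7, align 1) → ends 17
x at 17 (size 1, align 1) → ends 18
z at 18 (size 4, align 2) → ends 22
y at 22 (size 4, align 2) → ends 26
team at 26 (size 2, align 2) → ends 28
total 28 bytes, alignment 2
data bytes 26, size 28 → padding 2

2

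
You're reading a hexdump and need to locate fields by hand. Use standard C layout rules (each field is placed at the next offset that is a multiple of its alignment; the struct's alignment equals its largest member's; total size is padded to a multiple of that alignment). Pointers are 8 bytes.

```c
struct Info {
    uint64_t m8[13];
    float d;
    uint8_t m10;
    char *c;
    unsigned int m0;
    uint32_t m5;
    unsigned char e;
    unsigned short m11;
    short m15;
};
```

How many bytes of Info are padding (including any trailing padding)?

@0: m8 [104B, align 8] → 104
@104: d [4B, align 4] → 108
@108: m10 [1B, align 1] → 109
+3 pad (align 8)
@112: c [8B, align 8] → 120
@120: m0 [4B, align 4] → 124
@124: m5 [4B, align 4] → 128
@128: e [1B, align 1] → 129
+1 pad (align 2)
@130: m11 [2B, align 2] → 132
@132: m15 [2B, align 2] → 134
+2 tail pad (align 8)
size 136, align 8
data bytes 130, size 136 → padding 6

6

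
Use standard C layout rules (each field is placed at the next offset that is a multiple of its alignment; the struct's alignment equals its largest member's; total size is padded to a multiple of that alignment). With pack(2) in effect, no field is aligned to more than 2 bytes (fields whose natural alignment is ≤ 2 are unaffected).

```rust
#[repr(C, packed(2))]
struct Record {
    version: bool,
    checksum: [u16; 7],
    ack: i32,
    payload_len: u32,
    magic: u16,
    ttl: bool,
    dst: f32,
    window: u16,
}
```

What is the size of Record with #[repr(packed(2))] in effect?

version at 0 (size 1, align 1) → ends 1
pad 1 to align 2 for checksum
checksum at 2 (size 14, align 2) → ends 16
ack at 16 (size 4, align 2) → ends 20
payload_len at 20 (size 4, align 2) → ends 24
magic at 24 (size 2, align 2) → ends 26
ttl at 26 (size 1, align 1) → ends 27
pad 1 to align 2 for dst
dst at 28 (size 4, align 2) → ends 32
window at 32 (size 2, align 2) → ends 34
total 34 bytes, alignment 2

34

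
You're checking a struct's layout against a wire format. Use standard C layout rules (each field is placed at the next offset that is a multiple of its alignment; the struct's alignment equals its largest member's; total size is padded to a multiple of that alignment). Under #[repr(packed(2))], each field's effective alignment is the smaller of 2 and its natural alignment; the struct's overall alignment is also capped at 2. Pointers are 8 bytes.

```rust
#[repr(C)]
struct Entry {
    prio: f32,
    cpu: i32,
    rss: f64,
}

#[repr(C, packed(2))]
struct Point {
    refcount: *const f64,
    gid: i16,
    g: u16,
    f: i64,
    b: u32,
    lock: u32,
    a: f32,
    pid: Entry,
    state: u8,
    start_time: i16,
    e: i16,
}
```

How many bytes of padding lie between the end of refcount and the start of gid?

0

Entry: 0..4  prio  (4B, 4-aligned); 4..8  cpu  (4B, 4-aligned); 8..16  rss  (8B, 8-aligned); sizeof = 16, alignof = 8
0..8  refcount  (8B, 2-aligned)
8..10  gid  (2B, 2-aligned)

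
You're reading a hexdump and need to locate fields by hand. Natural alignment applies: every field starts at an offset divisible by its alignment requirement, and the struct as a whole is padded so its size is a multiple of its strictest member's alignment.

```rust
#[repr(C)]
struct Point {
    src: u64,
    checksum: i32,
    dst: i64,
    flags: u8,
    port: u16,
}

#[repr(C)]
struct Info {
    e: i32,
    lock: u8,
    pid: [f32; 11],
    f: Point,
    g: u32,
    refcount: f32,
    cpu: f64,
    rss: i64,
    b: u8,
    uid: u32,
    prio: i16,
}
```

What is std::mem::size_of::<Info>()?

128 bytes

Point: @0: src [8B, align 8] → 8; @8: checksum [4B, align 4] → 12; +4 pad (align 8); @16: dst [8B, align 8] → 24; @24: flags [1B, align 1] → 25; +1 pad (align 2); @26: port [2B, align 2] → 28; +4 tail pad (align 8); size 32, align 8
@0: e [4B, align 4] → 4
@4: lock [1B, align 1] → 5
+3 pad (align 4)
@8: pid [44B, align 4] → 52
+4 pad (align 8)
@56: f [32B, align 8] → 88
@88: g [4B, align 4] → 92
@92: refcount [4B, align 4] → 96
@96: cpu [8B, align 8] → 104
@104: rss [8B, align 8] → 112
@112: b [1B, align 1] → 113
+3 pad (align 4)
@116: uid [4B, align 4] → 120
@120: prio [2B, align 2] → 122
+6 tail pad (align 8)
size 128, align 8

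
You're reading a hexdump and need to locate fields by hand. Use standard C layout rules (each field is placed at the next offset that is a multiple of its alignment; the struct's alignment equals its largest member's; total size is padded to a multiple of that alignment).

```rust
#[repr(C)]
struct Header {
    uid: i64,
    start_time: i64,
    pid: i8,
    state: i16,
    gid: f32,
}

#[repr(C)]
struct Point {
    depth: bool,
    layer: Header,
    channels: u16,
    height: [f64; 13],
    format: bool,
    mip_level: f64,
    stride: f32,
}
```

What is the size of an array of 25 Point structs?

Header: 0..8  uid  (8B, 8-aligned); 8..16  start_time  (8B, 8-aligned); 16..17  pid  (1B, 1-aligned); 17..18  -- padding (1B); 18..20  state  (2B, 2-aligned); 20..24  gid  (4B, 4-aligned); sizeof = 24, alignof = 8
0..1  depth  (1B, 1-aligned)
1..8  -- padding (7B)
8..32  layer  (24B, 8-aligned)
32..34  channels  (2B, 2-aligned)
34..40  -- padding (6B)
40..144  height  (104B, 8-aligned)
144..145  format  (1B, 1-aligned)
145..152  -- padding (7B)
152..160  mip_level  (8B, 8-aligned)
160..164  stride  (4B, 4-aligned)
164..168  -- tail padding (4B)
sizeof = 168, alignof = 8
array of 25: 25 × 168 = 4200

4200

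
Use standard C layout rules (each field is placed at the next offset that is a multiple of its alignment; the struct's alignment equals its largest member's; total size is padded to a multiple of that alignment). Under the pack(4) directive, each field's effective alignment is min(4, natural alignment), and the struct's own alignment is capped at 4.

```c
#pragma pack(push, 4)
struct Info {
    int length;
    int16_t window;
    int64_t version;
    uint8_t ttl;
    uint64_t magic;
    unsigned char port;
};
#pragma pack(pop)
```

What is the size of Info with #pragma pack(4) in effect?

0..4  length  (4B, 4-aligned)
4..6  window  (2B, 2-aligned)
6..8  -- padding (2B)
8..16  version  (8B, 4-aligned)
16..17  ttl  (1B, 1-aligned)
17..20  -- padding (3B)
20..28  magic  (8B, 4-aligned)
28..29  port  (1B, 1-aligned)
29..32  -- tail padding (3B)
sizeof = 32, alignof = 4

32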